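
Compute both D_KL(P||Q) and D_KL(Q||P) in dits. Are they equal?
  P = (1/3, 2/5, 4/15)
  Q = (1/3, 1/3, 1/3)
D_KL(P||Q) = 0.0058, D_KL(Q||P) = 0.0059

KL divergence is not symmetric: D_KL(P||Q) ≠ D_KL(Q||P) in general.

D_KL(P||Q) = 0.0058 dits
D_KL(Q||P) = 0.0059 dits

No, they are not equal!

This asymmetry is why KL divergence is not a true distance metric.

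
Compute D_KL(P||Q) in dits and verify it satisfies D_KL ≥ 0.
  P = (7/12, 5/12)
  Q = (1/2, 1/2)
0.0061 dits

KL divergence satisfies the Gibbs inequality: D_KL(P||Q) ≥ 0 for all distributions P, Q.

D_KL(P||Q) = Σ p(x) log(p(x)/q(x))
Term by term:
  x=0: 7/12 × log_10[(7/12)/(1/2)] = 0.0391
  x=1: 5/12 × log_10[(5/12)/(1/2)] = -0.0330
D_KL(P||Q) = 0.0061 dits

D_KL(P||Q) = 0.0061 ≥ 0 ✓

This non-negativity is a fundamental property: relative entropy cannot be negative because it measures how different Q is from P.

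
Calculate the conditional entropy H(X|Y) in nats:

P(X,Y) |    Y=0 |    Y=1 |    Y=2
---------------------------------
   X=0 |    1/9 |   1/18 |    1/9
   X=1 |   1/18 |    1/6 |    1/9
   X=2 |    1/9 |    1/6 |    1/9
1.0498 nats

Using the chain rule: H(X|Y) = H(X,Y) - H(Y)

First, compute H(X,Y) = 2.1391 nats

Marginal P(Y) = (5/18, 7/18, 1/3)
H(Y) = 1.0893 nats

H(X|Y) = H(X,Y) - H(Y) = 2.1391 - 1.0893 = 1.0498 nats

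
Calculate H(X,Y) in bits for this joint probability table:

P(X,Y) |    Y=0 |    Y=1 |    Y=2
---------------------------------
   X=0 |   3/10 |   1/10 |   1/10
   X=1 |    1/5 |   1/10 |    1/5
2.4464 bits

Joint entropy is H(X,Y) = -Σ_{x,y} p(x,y) log p(x,y).

Summing over all non-zero entries:
H(X,Y) = -[3/10·log_2(3/10) + 1/10·log_2(1/10) + 1/10·log_2(1/10) + 1/5·log_2(1/5) + 1/10·log_2(1/10) + 1/5·log_2(1/5)]
H(X,Y) = 2.4464 bits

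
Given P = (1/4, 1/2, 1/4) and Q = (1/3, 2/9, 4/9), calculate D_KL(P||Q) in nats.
0.1897 nats

KL divergence: D_KL(P||Q) = Σ p(x) log(p(x)/q(x))

Computing term by term:
  x=0: 1/4 × log_e[(1/4)/(1/3)] = 1/4 × -0.2877 = -0.0719
  x=1: 1/2 × log_e[(1/2)/(2/9)] = 1/2 × 0.8109 = 0.4055
  x=2: 1/4 × log_e[(1/4)/(4/9)] = 1/4 × -0.5754 = -0.1438

D_KL(P||Q) = 0.1897 nats

Note: KL divergence is always non-negative and equals 0 iff P = Q.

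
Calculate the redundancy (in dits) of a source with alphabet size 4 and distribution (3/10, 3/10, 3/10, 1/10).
0.0315 dits

Redundancy measures how far a source is from maximum entropy:
R = H_max - H(X)

Maximum entropy for 4 symbols: H_max = log_10(4) = 0.6021 dits
Actual entropy: H(X) = 0.5706 dits
Redundancy: R = 0.6021 - 0.5706 = 0.0315 dits

This redundancy represents potential for compression: the source could be compressed by 0.0315 dits per symbol.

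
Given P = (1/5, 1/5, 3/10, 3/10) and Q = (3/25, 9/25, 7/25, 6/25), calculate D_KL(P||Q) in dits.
0.0314 dits

KL divergence: D_KL(P||Q) = Σ p(x) log(p(x)/q(x))

Computing term by term:
  x=0: 1/5 × log_10[(1/5)/(3/25)] = 1/5 × 0.2218 = 0.0444
  x=1: 1/5 × log_10[(1/5)/(9/25)] = 1/5 × -0.2553 = -0.0511
  x=2: 3/10 × log_10[(3/10)/(7/25)] = 3/10 × 0.0300 = 0.0090
  x=3: 3/10 × log_10[(3/10)/(6/25)] = 3/10 × 0.0969 = 0.0291

D_KL(P||Q) = 0.0314 dits

Note: KL divergence is always non-negative and equals 0 iff P = Q.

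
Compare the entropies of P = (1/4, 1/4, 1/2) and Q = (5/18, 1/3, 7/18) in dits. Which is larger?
Q

Computing entropies in dits:
H(P) = 0.4515
H(Q) = 0.4731

Distribution Q has higher entropy.

Intuition: The distribution closer to uniform (more spread out) has higher entropy.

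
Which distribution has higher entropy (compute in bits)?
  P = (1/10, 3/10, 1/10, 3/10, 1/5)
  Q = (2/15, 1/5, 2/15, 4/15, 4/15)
Q

Computing entropies in bits:
H(P) = 2.1710
H(Q) = 2.2566

Distribution Q has higher entropy.

Intuition: The distribution closer to uniform (more spread out) has higher entropy.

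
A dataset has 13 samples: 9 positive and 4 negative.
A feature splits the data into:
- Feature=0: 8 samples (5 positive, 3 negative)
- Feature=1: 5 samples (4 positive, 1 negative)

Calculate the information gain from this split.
0.0255 bits

Information Gain = H(Y) - H(Y|Feature)

Before split:
P(positive) = 9/13 = 0.6923
H(Y) = 0.8905 bits

After split:
Feature=0: H = 0.9544 bits (weight = 8/13)
Feature=1: H = 0.7219 bits (weight = 5/13)
H(Y|Feature) = (8/13)×0.9544 + (5/13)×0.7219 = 0.8650 bits

Information Gain = 0.8905 - 0.8650 = 0.0255 bits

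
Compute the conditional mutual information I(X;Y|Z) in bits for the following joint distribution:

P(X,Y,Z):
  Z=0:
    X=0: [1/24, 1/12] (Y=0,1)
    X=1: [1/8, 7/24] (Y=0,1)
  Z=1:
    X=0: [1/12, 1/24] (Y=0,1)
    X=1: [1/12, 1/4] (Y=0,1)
0.0486 bits

Conditional mutual information: I(X;Y|Z) = H(X|Z) + H(Y|Z) - H(X,Y|Z)

H(Z) = 0.9950
H(X,Z) = 1.8046 → H(X|Z) = 0.8096
H(Y,Z) = 1.9108 → H(Y|Z) = 0.9158
H(X,Y,Z) = 2.6718 → H(X,Y|Z) = 1.6768

I(X;Y|Z) = 0.8096 + 0.9158 - 1.6768 = 0.0486 bits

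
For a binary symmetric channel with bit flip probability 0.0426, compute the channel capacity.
0.7459 bits

For a binary symmetric channel (BSC) with error probability p:
Capacity C = 1 - H(p) bits per symbol

where H(p) = -p log₂(p) - (1-p) log₂(1-p) is the binary entropy function.

H(0.0426) = 0.2541 bits
C = 1 - 0.2541 = 0.7459 bits per symbol

This means we can reliably transmit up to 0.7459 bits of information per channel use.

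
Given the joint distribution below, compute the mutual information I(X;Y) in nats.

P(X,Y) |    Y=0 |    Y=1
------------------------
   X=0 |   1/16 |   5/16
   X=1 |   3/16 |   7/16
0.0116 nats

Mutual information: I(X;Y) = H(X) + H(Y) - H(X,Y)

Marginals:
P(X) = (3/8, 5/8), H(X) = 0.6616 nats
P(Y) = (1/4, 3/4), H(Y) = 0.5623 nats

Joint entropy: H(X,Y) = 1.2123 nats

I(X;Y) = 0.6616 + 0.5623 - 1.2123 = 0.0116 nats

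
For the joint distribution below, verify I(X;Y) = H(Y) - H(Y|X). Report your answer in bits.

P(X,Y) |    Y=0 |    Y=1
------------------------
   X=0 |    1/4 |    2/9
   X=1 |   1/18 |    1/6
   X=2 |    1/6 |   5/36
I(X;Y) = 0.0427 bits

Mutual information has multiple equivalent forms:
- I(X;Y) = H(X) - H(X|Y)
- I(X;Y) = H(Y) - H(Y|X)
- I(X;Y) = H(X) + H(Y) - H(X,Y)

Computing all quantities:
H(X) = 1.5160, H(Y) = 0.9978, H(X,Y) = 2.4711
H(X|Y) = 1.4733, H(Y|X) = 0.9551

Verification:
H(X) - H(X|Y) = 1.5160 - 1.4733 = 0.0427
H(Y) - H(Y|X) = 0.9978 - 0.9551 = 0.0427
H(X) + H(Y) - H(X,Y) = 1.5160 + 0.9978 - 2.4711 = 0.0427

All forms give I(X;Y) = 0.0427 bits. ✓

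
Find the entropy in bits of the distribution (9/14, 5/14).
0.9403 bits

Shannon entropy is H(X) = -Σ p(x) log p(x).

For P = (9/14, 5/14):
H = -9/14 × log_2(9/14) -5/14 × log_2(5/14)
H = 0.9403 bits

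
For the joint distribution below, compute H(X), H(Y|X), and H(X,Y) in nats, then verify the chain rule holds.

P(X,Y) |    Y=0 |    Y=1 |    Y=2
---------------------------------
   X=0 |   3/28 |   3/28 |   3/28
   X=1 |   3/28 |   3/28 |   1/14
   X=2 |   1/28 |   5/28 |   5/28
H(X,Y) = 2.1194, H(X) = 1.0898, H(Y|X) = 1.0296 (all in nats)

Chain rule: H(X,Y) = H(X) + H(Y|X)

Left side — joint entropy directly:
H(X,Y) = -Σ p(x,y) log p(x,y) = 2.1194 nats

Right side — compute H(Y|X) from the conditional distributions:
P(X) = (9/28, 2/7, 11/28), so H(X) = 1.0898 nats
H(Y|X) = Σ_x P(X=x) · H(Y|X=x):
  P(Y|X=0) = (1/3, 1/3, 1/3), H(Y|X=0) = 1.0986, weight P(X=0) = 9/28
  P(Y|X=1) = (3/8, 3/8, 1/4), H(Y|X=1) = 1.0822, weight P(X=1) = 2/7
  P(Y|X=2) = (1/11, 5/11, 5/11), H(Y|X=2) = 0.9348, weight P(X=2) = 11/28
H(Y|X) = 1.0296 nats

H(X) + H(Y|X) = 1.0898 + 1.0296 = 2.1194 nats

Both sides equal 2.1194 nats. ✓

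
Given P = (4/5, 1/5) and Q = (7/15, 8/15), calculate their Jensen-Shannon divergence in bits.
0.0887 bits

Jensen-Shannon divergence is:
JSD(P||Q) = 0.5 × D_KL(P||M) + 0.5 × D_KL(Q||M)
where M = 0.5 × (P + Q) is the mixture distribution.

M = 0.5 × (4/5, 1/5) + 0.5 × (7/15, 8/15) = (19/30, 11/30)

D_KL(P||M) = 0.0947 bits
D_KL(Q||M) = 0.0827 bits

JSD(P||Q) = 0.5 × 0.0947 + 0.5 × 0.0827 = 0.0887 bits

Unlike KL divergence, JSD is symmetric and bounded: 0 ≤ JSD ≤ log(2).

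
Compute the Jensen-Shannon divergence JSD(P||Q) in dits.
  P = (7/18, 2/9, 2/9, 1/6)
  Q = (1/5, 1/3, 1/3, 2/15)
0.0120 dits

Jensen-Shannon divergence is:
JSD(P||Q) = 0.5 × D_KL(P||M) + 0.5 × D_KL(Q||M)
where M = 0.5 × (P + Q) is the mixture distribution.

M = 0.5 × (7/18, 2/9, 2/9, 1/6) + 0.5 × (1/5, 1/3, 1/3, 2/15) = (0.294444, 5/18, 5/18, 3/20)

D_KL(P||M) = 0.0115 dits
D_KL(Q||M) = 0.0124 dits

JSD(P||Q) = 0.5 × 0.0115 + 0.5 × 0.0124 = 0.0120 dits

Unlike KL divergence, JSD is symmetric and bounded: 0 ≤ JSD ≤ log(2).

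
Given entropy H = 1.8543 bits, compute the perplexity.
3.6158

Perplexity is 2^H (or exp(H) for natural log).

H = 1.8543 bits
Perplexity = 2^1.8543 = 3.6158

Interpretation: The model's uncertainty is equivalent to choosing uniformly among 3.6 options.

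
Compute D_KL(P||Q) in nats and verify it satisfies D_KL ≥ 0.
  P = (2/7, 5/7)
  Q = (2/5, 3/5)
0.0284 nats

KL divergence satisfies the Gibbs inequality: D_KL(P||Q) ≥ 0 for all distributions P, Q.

D_KL(P||Q) = Σ p(x) log(p(x)/q(x))
Term by term:
  x=0: 2/7 × log_e[(2/7)/(2/5)] = -0.0961
  x=1: 5/7 × log_e[(5/7)/(3/5)] = 0.1245
D_KL(P||Q) = 0.0284 nats

D_KL(P||Q) = 0.0284 ≥ 0 ✓

This non-negativity is a fundamental property: relative entropy cannot be negative because it measures how different Q is from P.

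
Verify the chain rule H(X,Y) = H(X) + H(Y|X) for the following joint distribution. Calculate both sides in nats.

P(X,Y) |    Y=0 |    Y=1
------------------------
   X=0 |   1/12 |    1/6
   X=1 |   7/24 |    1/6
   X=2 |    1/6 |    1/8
H(X,Y) = 1.7223, H(X) = 1.0635, H(Y|X) = 0.6587 (all in nats)

Chain rule: H(X,Y) = H(X) + H(Y|X)

Left side — joint entropy directly:
H(X,Y) = -Σ p(x,y) log p(x,y) = 1.7223 nats

Right side — compute H(Y|X) from the conditional distributions:
P(X) = (1/4, 11/24, 7/24), so H(X) = 1.0635 nats
H(Y|X) = Σ_x P(X=x) · H(Y|X=x):
  P(Y|X=0) = (1/3, 2/3), H(Y|X=0) = 0.6365, weight P(X=0) = 1/4
  P(Y|X=1) = (7/11, 4/11), H(Y|X=1) = 0.6555, weight P(X=1) = 11/24
  P(Y|X=2) = (4/7, 3/7), H(Y|X=2) = 0.6829, weight P(X=2) = 7/24
H(Y|X) = 0.6587 nats

H(X) + H(Y|X) = 1.0635 + 0.6587 = 1.7223 nats

Both sides equal 1.7223 nats. ✓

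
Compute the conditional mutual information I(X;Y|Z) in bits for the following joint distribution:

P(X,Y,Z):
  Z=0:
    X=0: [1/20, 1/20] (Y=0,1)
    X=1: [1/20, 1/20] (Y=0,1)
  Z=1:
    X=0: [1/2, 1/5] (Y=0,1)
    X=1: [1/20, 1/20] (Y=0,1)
0.0126 bits

Conditional mutual information: I(X;Y|Z) = H(X|Z) + H(Y|Z) - H(X,Y|Z)

H(Z) = 0.7219
H(X,Z) = 1.3568 → H(X|Z) = 0.6349
H(Y,Z) = 1.6388 → H(Y|Z) = 0.9168
H(X,Y,Z) = 2.2610 → H(X,Y|Z) = 1.5390

I(X;Y|Z) = 0.6349 + 0.9168 - 1.5390 = 0.0126 bits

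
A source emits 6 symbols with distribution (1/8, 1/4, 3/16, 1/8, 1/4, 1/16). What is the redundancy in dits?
0.0398 dits

Redundancy measures how far a source is from maximum entropy:
R = H_max - H(X)

Maximum entropy for 6 symbols: H_max = log_10(6) = 0.7782 dits
Actual entropy: H(X) = 0.7384 dits
Redundancy: R = 0.7782 - 0.7384 = 0.0398 dits

This redundancy represents potential for compression: the source could be compressed by 0.0398 dits per symbol.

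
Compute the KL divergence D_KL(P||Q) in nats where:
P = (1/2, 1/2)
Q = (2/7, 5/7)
0.1015 nats

KL divergence: D_KL(P||Q) = Σ p(x) log(p(x)/q(x))

Computing term by term:
  x=0: 1/2 × log_e[(1/2)/(2/7)] = 1/2 × 0.5596 = 0.2798
  x=1: 1/2 × log_e[(1/2)/(5/7)] = 1/2 × -0.3567 = -0.1783

D_KL(P||Q) = 0.1015 nats

Note: KL divergence is always non-negative and equals 0 iff P = Q.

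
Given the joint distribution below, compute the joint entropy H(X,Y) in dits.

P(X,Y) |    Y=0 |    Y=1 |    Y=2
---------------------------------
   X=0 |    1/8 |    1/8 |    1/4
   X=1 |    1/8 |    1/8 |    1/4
0.7526 dits

Joint entropy is H(X,Y) = -Σ_{x,y} p(x,y) log p(x,y).

Summing over all non-zero entries:
H(X,Y) = -[1/8·log_10(1/8) + 1/8·log_10(1/8) + 1/4·log_10(1/4) + 1/8·log_10(1/8) + 1/8·log_10(1/8) + 1/4·log_10(1/4)]
H(X,Y) = 0.7526 dits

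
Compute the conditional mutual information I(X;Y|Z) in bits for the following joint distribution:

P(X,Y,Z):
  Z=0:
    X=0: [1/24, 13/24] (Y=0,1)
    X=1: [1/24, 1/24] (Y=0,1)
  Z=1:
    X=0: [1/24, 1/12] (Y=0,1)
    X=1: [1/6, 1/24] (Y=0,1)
0.1154 bits

Conditional mutual information: I(X;Y|Z) = H(X|Z) + H(Y|Z) - H(X,Y|Z)

H(Z) = 0.9183
H(X,Z) = 1.5988 → H(X|Z) = 0.6805
H(Y,Z) = 1.5988 → H(Y|Z) = 0.6805
H(X,Y,Z) = 2.1639 → H(X,Y|Z) = 1.2456

I(X;Y|Z) = 0.6805 + 0.6805 - 1.2456 = 0.1154 bits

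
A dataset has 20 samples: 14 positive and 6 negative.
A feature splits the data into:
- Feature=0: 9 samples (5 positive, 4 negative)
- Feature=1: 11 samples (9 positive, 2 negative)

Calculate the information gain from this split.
0.0591 bits

Information Gain = H(Y) - H(Y|Feature)

Before split:
P(positive) = 14/20 = 0.7000
H(Y) = 0.8813 bits

After split:
Feature=0: H = 0.9911 bits (weight = 9/20)
Feature=1: H = 0.6840 bits (weight = 11/20)
H(Y|Feature) = (9/20)×0.9911 + (11/20)×0.6840 = 0.8222 bits

Information Gain = 0.8813 - 0.8222 = 0.0591 bits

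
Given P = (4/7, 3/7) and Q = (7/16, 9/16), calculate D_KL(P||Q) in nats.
0.0361 nats

KL divergence: D_KL(P||Q) = Σ p(x) log(p(x)/q(x))

Computing term by term:
  x=0: 4/7 × log_e[(4/7)/(7/16)] = 4/7 × 0.2671 = 0.1526
  x=1: 3/7 × log_e[(3/7)/(9/16)] = 3/7 × -0.2719 = -0.1165

D_KL(P||Q) = 0.0361 nats

Note: KL divergence is always non-negative and equals 0 iff P = Q.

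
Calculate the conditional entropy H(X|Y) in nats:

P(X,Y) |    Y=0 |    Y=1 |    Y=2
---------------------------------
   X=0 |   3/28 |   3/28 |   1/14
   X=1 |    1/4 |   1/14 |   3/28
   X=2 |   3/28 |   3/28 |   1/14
1.0479 nats

Using the chain rule: H(X|Y) = H(X,Y) - H(Y)

First, compute H(X,Y) = 2.1087 nats

Marginal P(Y) = (13/28, 2/7, 1/4)
H(Y) = 1.0607 nats

H(X|Y) = H(X,Y) - H(Y) = 2.1087 - 1.0607 = 1.0479 nats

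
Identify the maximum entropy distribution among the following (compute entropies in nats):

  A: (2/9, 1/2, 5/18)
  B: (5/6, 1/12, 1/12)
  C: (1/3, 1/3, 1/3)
C

For a discrete distribution over n outcomes, entropy is maximized by the uniform distribution.

Computing entropies:
H(A) = 1.0366 nats
H(B) = 0.5661 nats
H(C) = 1.0986 nats

The uniform distribution (where all probabilities equal 1/3) achieves the maximum entropy of log_e(3) = 1.0986 nats.

Distribution C has the highest entropy.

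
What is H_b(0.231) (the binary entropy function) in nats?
0.5405 nats

The binary entropy function is:
H(p) = -p log(p) - (1-p) log(1-p)

H(0.231) = -0.231 × log_e(0.231) - 0.769 × log_e(0.769)
H(0.231) = 0.5405 nats

Note: Binary entropy is maximized at p=0.5 (H=1 bit) and minimized at p=0 or p=1 (H=0).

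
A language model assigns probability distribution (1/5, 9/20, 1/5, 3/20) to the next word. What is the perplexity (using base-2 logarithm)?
3.6243

Perplexity is 2^H (or exp(H) for natural log).

First, H = -Σ p log p = 1.8577 bits
Perplexity = 2^1.8577 = 3.6243

Interpretation: The model's uncertainty is equivalent to choosing uniformly among 3.6 options.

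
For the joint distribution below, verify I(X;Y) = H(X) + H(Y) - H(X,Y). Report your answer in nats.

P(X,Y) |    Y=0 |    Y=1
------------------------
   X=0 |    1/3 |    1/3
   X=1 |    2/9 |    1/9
I(X;Y) = 0.0127 nats

Mutual information has multiple equivalent forms:
- I(X;Y) = H(X) - H(X|Y)
- I(X;Y) = H(Y) - H(Y|X)
- I(X;Y) = H(X) + H(Y) - H(X,Y)

Computing all quantities:
H(X) = 0.6365, H(Y) = 0.6870, H(X,Y) = 1.3108
H(X|Y) = 0.6238, H(Y|X) = 0.6743

Verification:
H(X) - H(X|Y) = 0.6365 - 0.6238 = 0.0127
H(Y) - H(Y|X) = 0.6870 - 0.6743 = 0.0127
H(X) + H(Y) - H(X,Y) = 0.6365 + 0.6870 - 1.3108 = 0.0127

All forms give I(X;Y) = 0.0127 nats. ✓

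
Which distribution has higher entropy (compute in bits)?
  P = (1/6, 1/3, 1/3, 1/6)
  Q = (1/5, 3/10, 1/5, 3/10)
Q

Computing entropies in bits:
H(P) = 1.9183
H(Q) = 1.9710

Distribution Q has higher entropy.

Intuition: The distribution closer to uniform (more spread out) has higher entropy.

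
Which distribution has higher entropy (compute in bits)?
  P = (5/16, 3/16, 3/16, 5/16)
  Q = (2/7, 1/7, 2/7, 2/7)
P

Computing entropies in bits:
H(P) = 1.9544
H(Q) = 1.9502

Distribution P has higher entropy.

Intuition: The distribution closer to uniform (more spread out) has higher entropy.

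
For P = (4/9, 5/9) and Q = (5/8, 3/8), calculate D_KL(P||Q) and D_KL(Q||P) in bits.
D_KL(P||Q) = 0.0964, D_KL(Q||P) = 0.0948

KL divergence is not symmetric: D_KL(P||Q) ≠ D_KL(Q||P) in general.

D_KL(P||Q) = 0.0964 bits
D_KL(Q||P) = 0.0948 bits

No, they are not equal!

This asymmetry is why KL divergence is not a true distance metric.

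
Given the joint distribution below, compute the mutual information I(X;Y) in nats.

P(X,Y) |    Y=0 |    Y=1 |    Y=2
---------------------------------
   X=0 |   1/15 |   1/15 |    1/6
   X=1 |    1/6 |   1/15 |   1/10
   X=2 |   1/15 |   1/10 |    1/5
0.0499 nats

Mutual information: I(X;Y) = H(X) + H(Y) - H(X,Y)

Marginals:
P(X) = (3/10, 1/3, 11/30), H(X) = 1.0953 nats
P(Y) = (3/10, 7/30, 7/15), H(Y) = 1.0564 nats

Joint entropy: H(X,Y) = 2.1018 nats

I(X;Y) = 1.0953 + 1.0564 - 2.1018 = 0.0499 nats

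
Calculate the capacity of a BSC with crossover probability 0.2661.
0.1642 bits

For a binary symmetric channel (BSC) with error probability p:
Capacity C = 1 - H(p) bits per symbol

where H(p) = -p log₂(p) - (1-p) log₂(1-p) is the binary entropy function.

H(0.2661) = 0.8358 bits
C = 1 - 0.8358 = 0.1642 bits per symbol

This means we can reliably transmit up to 0.1642 bits of information per channel use.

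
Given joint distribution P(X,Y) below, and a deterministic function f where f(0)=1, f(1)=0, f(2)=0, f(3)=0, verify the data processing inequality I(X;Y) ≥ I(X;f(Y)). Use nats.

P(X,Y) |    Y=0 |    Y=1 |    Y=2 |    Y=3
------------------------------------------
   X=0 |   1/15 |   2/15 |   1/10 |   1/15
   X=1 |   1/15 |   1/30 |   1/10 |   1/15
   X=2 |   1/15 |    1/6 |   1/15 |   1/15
I(X;Y) = 0.0457, I(X;f(Y)) = 0.0027, inequality holds: 0.0457 ≥ 0.0027

Data Processing Inequality: For any Markov chain X → Y → Z, we have I(X;Y) ≥ I(X;Z).

Here Z = f(Y) is a deterministic function of Y, forming X → Y → Z.

Original I(X;Y) = 0.0457 nats

After applying f:
P(X,Z) where Z=f(Y):
- P(X,Z=0) = P(X,Y=1) + P(X,Y=2) + P(X,Y=3)
- P(X,Z=1) = P(X,Y=0)

I(X;Z) = I(X;f(Y)) = 0.0027 nats

Verification: 0.0457 ≥ 0.0027 ✓

Information cannot be created by processing; the function f can only lose information about X.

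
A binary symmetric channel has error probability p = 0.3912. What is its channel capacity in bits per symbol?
0.0344 bits

For a binary symmetric channel (BSC) with error probability p:
Capacity C = 1 - H(p) bits per symbol

where H(p) = -p log₂(p) - (1-p) log₂(1-p) is the binary entropy function.

H(0.3912) = 0.9656 bits
C = 1 - 0.9656 = 0.0344 bits per symbol

This means we can reliably transmit up to 0.0344 bits of information per channel use.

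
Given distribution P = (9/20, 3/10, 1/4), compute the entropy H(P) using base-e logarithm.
1.0671 nats

Shannon entropy is H(X) = -Σ p(x) log p(x).

For P = (9/20, 3/10, 1/4):
H = -9/20 × log_e(9/20) -3/10 × log_e(3/10) -1/4 × log_e(1/4)
H = 1.0671 nats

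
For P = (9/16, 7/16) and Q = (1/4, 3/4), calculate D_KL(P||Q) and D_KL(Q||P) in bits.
D_KL(P||Q) = 0.3179, D_KL(Q||P) = 0.2907

KL divergence is not symmetric: D_KL(P||Q) ≠ D_KL(Q||P) in general.

D_KL(P||Q) = 0.3179 bits
D_KL(Q||P) = 0.2907 bits

No, they are not equal!

This asymmetry is why KL divergence is not a true distance metric.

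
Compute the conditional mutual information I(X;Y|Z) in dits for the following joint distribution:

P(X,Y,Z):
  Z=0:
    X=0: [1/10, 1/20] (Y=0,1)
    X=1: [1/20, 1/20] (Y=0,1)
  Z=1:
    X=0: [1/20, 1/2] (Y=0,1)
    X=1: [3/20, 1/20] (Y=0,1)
0.0688 dits

Conditional mutual information: I(X;Y|Z) = H(X|Z) + H(Y|Z) - H(X,Y|Z)

H(Z) = 0.2442
H(X,Z) = 0.5062 → H(X|Z) = 0.2620
H(Y,Z) = 0.5062 → H(Y|Z) = 0.2620
H(X,Y,Z) = 0.6994 → H(X,Y|Z) = 0.4551

I(X;Y|Z) = 0.2620 + 0.2620 - 0.4551 = 0.0688 dits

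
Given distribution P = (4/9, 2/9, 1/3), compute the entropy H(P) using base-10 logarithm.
0.4607 dits

Shannon entropy is H(X) = -Σ p(x) log p(x).

For P = (4/9, 2/9, 1/3):
H = -4/9 × log_10(4/9) -2/9 × log_10(2/9) -1/3 × log_10(1/3)
H = 0.4607 dits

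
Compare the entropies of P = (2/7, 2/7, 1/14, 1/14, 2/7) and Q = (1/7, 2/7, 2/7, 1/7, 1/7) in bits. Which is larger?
Q

Computing entropies in bits:
H(P) = 2.0931
H(Q) = 2.2359

Distribution Q has higher entropy.

Intuition: The distribution closer to uniform (more spread out) has higher entropy.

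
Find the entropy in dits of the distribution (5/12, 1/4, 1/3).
0.4680 dits

Shannon entropy is H(X) = -Σ p(x) log p(x).

For P = (5/12, 1/4, 1/3):
H = -5/12 × log_10(5/12) -1/4 × log_10(1/4) -1/3 × log_10(1/3)
H = 0.4680 dits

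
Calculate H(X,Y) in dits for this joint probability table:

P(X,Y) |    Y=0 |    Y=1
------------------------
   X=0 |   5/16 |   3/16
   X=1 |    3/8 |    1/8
0.5668 dits

Joint entropy is H(X,Y) = -Σ_{x,y} p(x,y) log p(x,y).

Summing over all non-zero entries:
H(X,Y) = -[5/16·log_10(5/16) + 3/16·log_10(3/16) + 3/8·log_10(3/8) + 1/8·log_10(1/8)]
H(X,Y) = 0.5668 dits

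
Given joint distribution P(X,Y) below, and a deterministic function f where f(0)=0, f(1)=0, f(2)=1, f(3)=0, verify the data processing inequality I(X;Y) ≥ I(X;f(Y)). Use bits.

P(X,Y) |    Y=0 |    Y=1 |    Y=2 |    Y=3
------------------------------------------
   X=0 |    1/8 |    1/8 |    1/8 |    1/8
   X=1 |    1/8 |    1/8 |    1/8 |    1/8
I(X;Y) = 0.0000, I(X;f(Y)) = 0.0000, inequality holds: 0.0000 ≥ 0.0000

Data Processing Inequality: For any Markov chain X → Y → Z, we have I(X;Y) ≥ I(X;Z).

Here Z = f(Y) is a deterministic function of Y, forming X → Y → Z.

Original I(X;Y) = 0.0000 bits

After applying f:
P(X,Z) where Z=f(Y):
- P(X,Z=0) = P(X,Y=0) + P(X,Y=1) + P(X,Y=3)
- P(X,Z=1) = P(X,Y=2)

I(X;Z) = I(X;f(Y)) = 0.0000 bits

Verification: 0.0000 ≥ 0.0000 ✓

Information cannot be created by processing; the function f can only lose information about X.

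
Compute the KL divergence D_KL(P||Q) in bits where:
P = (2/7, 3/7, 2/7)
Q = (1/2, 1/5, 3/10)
0.2204 bits

KL divergence: D_KL(P||Q) = Σ p(x) log(p(x)/q(x))

Computing term by term:
  x=0: 2/7 × log_2[(2/7)/(1/2)] = 2/7 × -0.8074 = -0.2307
  x=1: 3/7 × log_2[(3/7)/(1/5)] = 3/7 × 1.0995 = 0.4712
  x=2: 2/7 × log_2[(2/7)/(3/10)] = 2/7 × -0.0704 = -0.0201

D_KL(P||Q) = 0.2204 bits

Note: KL divergence is always non-negative and equals 0 iff P = Q.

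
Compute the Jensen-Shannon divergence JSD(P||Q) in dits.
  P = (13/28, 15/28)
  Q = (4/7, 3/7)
0.0025 dits

Jensen-Shannon divergence is:
JSD(P||Q) = 0.5 × D_KL(P||M) + 0.5 × D_KL(Q||M)
where M = 0.5 × (P + Q) is the mixture distribution.

M = 0.5 × (13/28, 15/28) + 0.5 × (4/7, 3/7) = (0.517857, 0.482143)

D_KL(P||M) = 0.0025 dits
D_KL(Q||M) = 0.0025 dits

JSD(P||Q) = 0.5 × 0.0025 + 0.5 × 0.0025 = 0.0025 dits

Unlike KL divergence, JSD is symmetric and bounded: 0 ≤ JSD ≤ log(2).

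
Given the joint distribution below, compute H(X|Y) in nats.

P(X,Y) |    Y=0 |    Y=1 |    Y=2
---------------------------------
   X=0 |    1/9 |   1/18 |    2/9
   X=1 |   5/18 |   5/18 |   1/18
0.5218 nats

Using the chain rule: H(X|Y) = H(X,Y) - H(Y)

First, compute H(X,Y) = 1.6112 nats

Marginal P(Y) = (7/18, 1/3, 5/18)
H(Y) = 1.0893 nats

H(X|Y) = H(X,Y) - H(Y) = 1.6112 - 1.0893 = 0.5218 nats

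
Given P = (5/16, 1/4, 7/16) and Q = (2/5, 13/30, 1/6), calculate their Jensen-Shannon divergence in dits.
0.0202 dits

Jensen-Shannon divergence is:
JSD(P||Q) = 0.5 × D_KL(P||M) + 0.5 × D_KL(Q||M)
where M = 0.5 × (P + Q) is the mixture distribution.

M = 0.5 × (5/16, 1/4, 7/16) + 0.5 × (2/5, 13/30, 1/6) = (0.35625, 0.341667, 0.302083)

D_KL(P||M) = 0.0187 dits
D_KL(Q||M) = 0.0218 dits

JSD(P||Q) = 0.5 × 0.0187 + 0.5 × 0.0218 = 0.0202 dits

Unlike KL divergence, JSD is symmetric and bounded: 0 ≤ JSD ≤ log(2).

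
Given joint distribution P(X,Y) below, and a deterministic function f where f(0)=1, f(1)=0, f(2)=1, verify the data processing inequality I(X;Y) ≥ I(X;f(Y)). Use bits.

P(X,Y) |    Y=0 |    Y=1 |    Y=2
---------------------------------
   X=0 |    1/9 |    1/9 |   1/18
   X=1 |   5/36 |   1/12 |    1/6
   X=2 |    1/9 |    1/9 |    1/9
I(X;Y) = 0.0353, I(X;f(Y)) = 0.0207, inequality holds: 0.0353 ≥ 0.0207

Data Processing Inequality: For any Markov chain X → Y → Z, we have I(X;Y) ≥ I(X;Z).

Here Z = f(Y) is a deterministic function of Y, forming X → Y → Z.

Original I(X;Y) = 0.0353 bits

After applying f:
P(X,Z) where Z=f(Y):
- P(X,Z=0) = P(X,Y=1)
- P(X,Z=1) = P(X,Y=0) + P(X,Y=2)

I(X;Z) = I(X;f(Y)) = 0.0207 bits

Verification: 0.0353 ≥ 0.0207 ✓

Information cannot be created by processing; the function f can only lose information about X.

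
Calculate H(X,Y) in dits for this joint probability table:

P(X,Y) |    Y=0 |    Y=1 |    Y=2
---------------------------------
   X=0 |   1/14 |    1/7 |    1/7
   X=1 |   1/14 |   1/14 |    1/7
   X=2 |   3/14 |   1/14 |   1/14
0.9149 dits

Joint entropy is H(X,Y) = -Σ_{x,y} p(x,y) log p(x,y).

Summing over all non-zero entries:
H(X,Y) = -[1/14·log_10(1/14) + 1/7·log_10(1/7) + 1/7·log_10(1/7) + 1/14·log_10(1/14) + 1/14·log_10(1/14) + 1/7·log_10(1/7) + 3/14·log_10(3/14) + 1/14·log_10(1/14) + 1/14·log_10(1/14)]
H(X,Y) = 0.9149 dits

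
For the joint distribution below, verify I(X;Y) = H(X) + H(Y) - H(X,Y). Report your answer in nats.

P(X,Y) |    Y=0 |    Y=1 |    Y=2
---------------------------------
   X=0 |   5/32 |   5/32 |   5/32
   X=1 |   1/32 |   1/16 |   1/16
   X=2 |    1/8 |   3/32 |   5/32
I(X;Y) = 0.0109 nats

Mutual information has multiple equivalent forms:
- I(X;Y) = H(X) - H(X|Y)
- I(X;Y) = H(Y) - H(Y|X)
- I(X;Y) = H(X) + H(Y) - H(X,Y)

Computing all quantities:
H(X) = 1.0130, H(Y) = 1.0948, H(X,Y) = 2.0969
H(X|Y) = 1.0021, H(Y|X) = 1.0839

Verification:
H(X) - H(X|Y) = 1.0130 - 1.0021 = 0.0109
H(Y) - H(Y|X) = 1.0948 - 1.0839 = 0.0109
H(X) + H(Y) - H(X,Y) = 1.0130 + 1.0948 - 2.0969 = 0.0109

All forms give I(X;Y) = 0.0109 nats. ✓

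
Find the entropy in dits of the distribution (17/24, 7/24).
0.2622 dits

Shannon entropy is H(X) = -Σ p(x) log p(x).

For P = (17/24, 7/24):
H = -17/24 × log_10(17/24) -7/24 × log_10(7/24)
H = 0.2622 dits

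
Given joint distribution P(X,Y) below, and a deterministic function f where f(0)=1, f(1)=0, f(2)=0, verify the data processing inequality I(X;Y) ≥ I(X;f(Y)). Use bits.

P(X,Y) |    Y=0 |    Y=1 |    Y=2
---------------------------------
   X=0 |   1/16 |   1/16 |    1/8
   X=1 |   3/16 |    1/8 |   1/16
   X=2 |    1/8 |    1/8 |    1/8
I(X;Y) = 0.0629, I(X;f(Y)) = 0.0323, inequality holds: 0.0629 ≥ 0.0323

Data Processing Inequality: For any Markov chain X → Y → Z, we have I(X;Y) ≥ I(X;Z).

Here Z = f(Y) is a deterministic function of Y, forming X → Y → Z.

Original I(X;Y) = 0.0629 bits

After applying f:
P(X,Z) where Z=f(Y):
- P(X,Z=0) = P(X,Y=1) + P(X,Y=2)
- P(X,Z=1) = P(X,Y=0)

I(X;Z) = I(X;f(Y)) = 0.0323 bits

Verification: 0.0629 ≥ 0.0323 ✓

Information cannot be created by processing; the function f can only lose information about X.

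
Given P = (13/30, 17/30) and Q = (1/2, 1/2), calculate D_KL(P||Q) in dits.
0.0039 dits

KL divergence: D_KL(P||Q) = Σ p(x) log(p(x)/q(x))

Computing term by term:
  x=0: 13/30 × log_10[(13/30)/(1/2)] = 13/30 × -0.0621 = -0.0269
  x=1: 17/30 × log_10[(17/30)/(1/2)] = 17/30 × 0.0544 = 0.0308

D_KL(P||Q) = 0.0039 dits

Note: KL divergence is always non-negative and equals 0 iff P = Q.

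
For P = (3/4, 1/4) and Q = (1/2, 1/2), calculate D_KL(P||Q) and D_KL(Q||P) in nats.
D_KL(P||Q) = 0.1308, D_KL(Q||P) = 0.1438

KL divergence is not symmetric: D_KL(P||Q) ≠ D_KL(Q||P) in general.

D_KL(P||Q) = 0.1308 nats
D_KL(Q||P) = 0.1438 nats

No, they are not equal!

This asymmetry is why KL divergence is not a true distance metric.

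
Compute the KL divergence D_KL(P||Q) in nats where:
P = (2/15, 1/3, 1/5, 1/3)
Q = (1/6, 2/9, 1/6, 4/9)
0.0460 nats

KL divergence: D_KL(P||Q) = Σ p(x) log(p(x)/q(x))

Computing term by term:
  x=0: 2/15 × log_e[(2/15)/(1/6)] = 2/15 × -0.2231 = -0.0298
  x=1: 1/3 × log_e[(1/3)/(2/9)] = 1/3 × 0.4055 = 0.1352
  x=2: 1/5 × log_e[(1/5)/(1/6)] = 1/5 × 0.1823 = 0.0365
  x=3: 1/3 × log_e[(1/3)/(4/9)] = 1/3 × -0.2877 = -0.0959

D_KL(P||Q) = 0.0460 nats

Note: KL divergence is always non-negative and equals 0 iff P = Q.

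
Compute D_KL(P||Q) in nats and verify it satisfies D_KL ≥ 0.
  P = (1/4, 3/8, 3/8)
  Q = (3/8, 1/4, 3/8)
0.0507 nats

KL divergence satisfies the Gibbs inequality: D_KL(P||Q) ≥ 0 for all distributions P, Q.

D_KL(P||Q) = Σ p(x) log(p(x)/q(x))
Term by term:
  x=0: 1/4 × log_e[(1/4)/(3/8)] = -0.1014
  x=1: 3/8 × log_e[(3/8)/(1/4)] = 0.1520
  x=2: 3/8 × log_e[(3/8)/(3/8)] = 0.0000
D_KL(P||Q) = 0.0507 nats

D_KL(P||Q) = 0.0507 ≥ 0 ✓

This non-negativity is a fundamental property: relative entropy cannot be negative because it measures how different Q is from P.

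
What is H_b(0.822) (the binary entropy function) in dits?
0.2034 dits

The binary entropy function is:
H(p) = -p log(p) - (1-p) log(1-p)

H(0.822) = -0.822 × log_10(0.822) - 0.178 × log_10(0.178)
H(0.822) = 0.2034 dits

Note: Binary entropy is maximized at p=0.5 (H=1 bit) and minimized at p=0 or p=1 (H=0).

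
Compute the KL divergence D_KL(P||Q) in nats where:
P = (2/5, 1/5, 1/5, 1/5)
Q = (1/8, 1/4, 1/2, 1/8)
0.3314 nats

KL divergence: D_KL(P||Q) = Σ p(x) log(p(x)/q(x))

Computing term by term:
  x=0: 2/5 × log_e[(2/5)/(1/8)] = 2/5 × 1.1632 = 0.4653
  x=1: 1/5 × log_e[(1/5)/(1/4)] = 1/5 × -0.2231 = -0.0446
  x=2: 1/5 × log_e[(1/5)/(1/2)] = 1/5 × -0.9163 = -0.1833
  x=3: 1/5 × log_e[(1/5)/(1/8)] = 1/5 × 0.4700 = 0.0940

D_KL(P||Q) = 0.3314 nats

Note: KL divergence is always non-negative and equals 0 iff P = Q.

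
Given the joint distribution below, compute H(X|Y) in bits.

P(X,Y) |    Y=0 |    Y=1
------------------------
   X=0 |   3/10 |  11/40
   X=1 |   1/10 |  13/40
0.9215 bits

Using the chain rule: H(X|Y) = H(X,Y) - H(Y)

First, compute H(X,Y) = 1.8925 bits

Marginal P(Y) = (2/5, 3/5)
H(Y) = 0.9710 bits

H(X|Y) = H(X,Y) - H(Y) = 1.8925 - 0.9710 = 0.9215 bits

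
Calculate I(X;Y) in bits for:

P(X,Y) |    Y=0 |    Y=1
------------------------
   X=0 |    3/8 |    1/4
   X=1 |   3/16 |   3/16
0.0069 bits

Mutual information: I(X;Y) = H(X) + H(Y) - H(X,Y)

Marginals:
P(X) = (5/8, 3/8), H(X) = 0.9544 bits
P(Y) = (9/16, 7/16), H(Y) = 0.9887 bits

Joint entropy: H(X,Y) = 1.9363 bits

I(X;Y) = 0.9544 + 0.9887 - 1.9363 = 0.0069 bits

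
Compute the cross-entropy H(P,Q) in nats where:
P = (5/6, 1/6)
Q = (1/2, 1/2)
0.6931 nats

Cross-entropy: H(P,Q) = -Σ p(x) log q(x)

Alternatively: H(P,Q) = H(P) + D_KL(P||Q)
H(P) = 0.4506 nats
D_KL(P||Q) = 0.2426 nats

H(P,Q) = 0.4506 + 0.2426 = 0.6931 nats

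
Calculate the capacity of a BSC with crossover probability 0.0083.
0.9307 bits

For a binary symmetric channel (BSC) with error probability p:
Capacity C = 1 - H(p) bits per symbol

where H(p) = -p log₂(p) - (1-p) log₂(1-p) is the binary entropy function.

H(0.0083) = 0.0693 bits
C = 1 - 0.0693 = 0.9307 bits per symbol

This means we can reliably transmit up to 0.9307 bits of information per channel use.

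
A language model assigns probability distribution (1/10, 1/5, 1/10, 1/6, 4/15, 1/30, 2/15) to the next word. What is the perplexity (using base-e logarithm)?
6.1443

Perplexity is e^H (or exp(H) for natural log).

First, H = -Σ p log p = 1.8155 nats
Perplexity = e^1.8155 = 6.1443

Interpretation: The model's uncertainty is equivalent to choosing uniformly among 6.1 options.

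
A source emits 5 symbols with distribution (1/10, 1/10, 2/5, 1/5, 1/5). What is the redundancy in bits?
0.2000 bits

Redundancy measures how far a source is from maximum entropy:
R = H_max - H(X)

Maximum entropy for 5 symbols: H_max = log_2(5) = 2.3219 bits
Actual entropy: H(X) = 2.1219 bits
Redundancy: R = 2.3219 - 2.1219 = 0.2000 bits

This redundancy represents potential for compression: the source could be compressed by 0.2000 bits per symbol.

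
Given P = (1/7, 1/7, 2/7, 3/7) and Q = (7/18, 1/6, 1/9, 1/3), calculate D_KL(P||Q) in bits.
0.3065 bits

KL divergence: D_KL(P||Q) = Σ p(x) log(p(x)/q(x))

Computing term by term:
  x=0: 1/7 × log_2[(1/7)/(7/18)] = 1/7 × -1.4448 = -0.2064
  x=1: 1/7 × log_2[(1/7)/(1/6)] = 1/7 × -0.2224 = -0.0318
  x=2: 2/7 × log_2[(2/7)/(1/9)] = 2/7 × 1.3626 = 0.3893
  x=3: 3/7 × log_2[(3/7)/(1/3)] = 3/7 × 0.3626 = 0.1554

D_KL(P||Q) = 0.3065 bits

Note: KL divergence is always non-negative and equals 0 iff P = Q.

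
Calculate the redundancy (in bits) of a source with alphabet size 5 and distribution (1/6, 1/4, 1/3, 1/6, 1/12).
0.1332 bits

Redundancy measures how far a source is from maximum entropy:
R = H_max - H(X)

Maximum entropy for 5 symbols: H_max = log_2(5) = 2.3219 bits
Actual entropy: H(X) = 2.1887 bits
Redundancy: R = 2.3219 - 2.1887 = 0.1332 bits

This redundancy represents potential for compression: the source could be compressed by 0.1332 bits per symbol.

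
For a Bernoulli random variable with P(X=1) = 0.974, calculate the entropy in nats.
0.1206 nats

The binary entropy function is:
H(p) = -p log(p) - (1-p) log(1-p)

H(0.974) = -0.974 × log_e(0.974) - 0.026 × log_e(0.026)
H(0.974) = 0.1206 nats

Note: Binary entropy is maximized at p=0.5 (H=1 bit) and minimized at p=0 or p=1 (H=0).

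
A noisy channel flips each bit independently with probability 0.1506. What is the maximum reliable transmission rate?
0.3887 bits

For a binary symmetric channel (BSC) with error probability p:
Capacity C = 1 - H(p) bits per symbol

where H(p) = -p log₂(p) - (1-p) log₂(1-p) is the binary entropy function.

H(0.1506) = 0.6113 bits
C = 1 - 0.6113 = 0.3887 bits per symbol

This means we can reliably transmit up to 0.3887 bits of information per channel use.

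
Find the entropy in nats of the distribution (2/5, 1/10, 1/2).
0.9433 nats

Shannon entropy is H(X) = -Σ p(x) log p(x).

For P = (2/5, 1/10, 1/2):
H = -2/5 × log_e(2/5) -1/10 × log_e(1/10) -1/2 × log_e(1/2)
H = 0.9433 nats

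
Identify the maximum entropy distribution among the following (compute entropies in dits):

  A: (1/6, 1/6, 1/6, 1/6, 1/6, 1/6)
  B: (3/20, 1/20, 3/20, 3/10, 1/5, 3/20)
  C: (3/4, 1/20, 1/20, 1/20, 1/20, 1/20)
A

For a discrete distribution over n outcomes, entropy is maximized by the uniform distribution.

Computing entropies:
H(A) = 0.7782 dits
H(B) = 0.7325 dits
H(C) = 0.4190 dits

The uniform distribution (where all probabilities equal 1/6) achieves the maximum entropy of log_10(6) = 0.7782 dits.

Distribution A has the highest entropy.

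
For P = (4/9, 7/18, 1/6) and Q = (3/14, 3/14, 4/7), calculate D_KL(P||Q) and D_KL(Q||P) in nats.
D_KL(P||Q) = 0.3506, D_KL(Q||P) = 0.4200

KL divergence is not symmetric: D_KL(P||Q) ≠ D_KL(Q||P) in general.

D_KL(P||Q) = 0.3506 nats
D_KL(Q||P) = 0.4200 nats

No, they are not equal!

This asymmetry is why KL divergence is not a true distance metric.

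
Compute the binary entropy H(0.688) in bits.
0.8955 bits

The binary entropy function is:
H(p) = -p log(p) - (1-p) log(1-p)

H(0.688) = -0.688 × log_2(0.688) - 0.312 × log_2(0.312)
H(0.688) = 0.8955 bits

Note: Binary entropy is maximized at p=0.5 (H=1 bit) and minimized at p=0 or p=1 (H=0).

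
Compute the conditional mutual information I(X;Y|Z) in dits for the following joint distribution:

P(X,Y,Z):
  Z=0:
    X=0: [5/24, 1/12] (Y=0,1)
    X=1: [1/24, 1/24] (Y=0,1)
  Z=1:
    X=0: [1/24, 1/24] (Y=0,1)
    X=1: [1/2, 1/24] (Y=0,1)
0.0205 dits

Conditional mutual information: I(X;Y|Z) = H(X|Z) + H(Y|Z) - H(X,Y|Z)

H(Z) = 0.2873
H(X,Z) = 0.4802 → H(X|Z) = 0.1929
H(Y,Z) = 0.4976 → H(Y|Z) = 0.2102
H(X,Y,Z) = 0.6699 → H(X,Y|Z) = 0.3826

I(X;Y|Z) = 0.1929 + 0.2102 - 0.3826 = 0.0205 dits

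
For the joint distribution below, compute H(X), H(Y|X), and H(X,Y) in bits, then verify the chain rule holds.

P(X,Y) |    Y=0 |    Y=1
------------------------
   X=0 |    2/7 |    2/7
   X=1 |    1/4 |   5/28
H(X,Y) = 1.9766, H(X) = 0.9852, H(Y|X) = 0.9914 (all in bits)

Chain rule: H(X,Y) = H(X) + H(Y|X)

Left side — joint entropy directly:
H(X,Y) = -Σ p(x,y) log p(x,y) = 1.9766 bits

Right side — compute H(Y|X) from the conditional distributions:
P(X) = (4/7, 3/7), so H(X) = 0.9852 bits
H(Y|X) = Σ_x P(X=x) · H(Y|X=x):
  P(Y|X=0) = (1/2, 1/2), H(Y|X=0) = 1.0000, weight P(X=0) = 4/7
  P(Y|X=1) = (7/12, 5/12), H(Y|X=1) = 0.9799, weight P(X=1) = 3/7
H(Y|X) = 0.9914 bits

H(X) + H(Y|X) = 0.9852 + 0.9914 = 1.9766 bits

Both sides equal 1.9766 bits. ✓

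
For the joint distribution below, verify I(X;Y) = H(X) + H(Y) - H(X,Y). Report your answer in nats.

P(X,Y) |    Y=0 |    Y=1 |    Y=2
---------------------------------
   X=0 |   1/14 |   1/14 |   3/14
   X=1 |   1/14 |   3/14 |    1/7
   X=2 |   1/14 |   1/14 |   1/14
I(X;Y) = 0.0527 nats

Mutual information has multiple equivalent forms:
- I(X;Y) = H(X) - H(X|Y)
- I(X;Y) = H(Y) - H(Y|X)
- I(X;Y) = H(X) + H(Y) - H(X,Y)

Computing all quantities:
H(X) = 1.0609, H(Y) = 1.0609, H(X,Y) = 2.0692
H(X|Y) = 1.0083, H(Y|X) = 1.0083

Verification:
H(X) - H(X|Y) = 1.0609 - 1.0083 = 0.0527
H(Y) - H(Y|X) = 1.0609 - 1.0083 = 0.0527
H(X) + H(Y) - H(X,Y) = 1.0609 + 1.0609 - 2.0692 = 0.0527

All forms give I(X;Y) = 0.0527 nats. ✓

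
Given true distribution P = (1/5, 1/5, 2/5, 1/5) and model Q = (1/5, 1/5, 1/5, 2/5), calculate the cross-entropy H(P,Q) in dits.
0.6388 dits

Cross-entropy: H(P,Q) = -Σ p(x) log q(x)

Alternatively: H(P,Q) = H(P) + D_KL(P||Q)
H(P) = 0.5786 dits
D_KL(P||Q) = 0.0602 dits

H(P,Q) = 0.5786 + 0.0602 = 0.6388 dits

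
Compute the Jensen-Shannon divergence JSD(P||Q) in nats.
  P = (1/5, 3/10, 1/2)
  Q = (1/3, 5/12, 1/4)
0.0344 nats

Jensen-Shannon divergence is:
JSD(P||Q) = 0.5 × D_KL(P||M) + 0.5 × D_KL(Q||M)
where M = 0.5 × (P + Q) is the mixture distribution.

M = 0.5 × (1/5, 3/10, 1/2) + 0.5 × (1/3, 5/12, 1/4) = (4/15, 0.358333, 3/8)

D_KL(P||M) = 0.0330 nats
D_KL(Q||M) = 0.0359 nats

JSD(P||Q) = 0.5 × 0.0330 + 0.5 × 0.0359 = 0.0344 nats

Unlike KL divergence, JSD is symmetric and bounded: 0 ≤ JSD ≤ log(2).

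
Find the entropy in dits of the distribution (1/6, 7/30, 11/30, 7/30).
0.5844 dits

Shannon entropy is H(X) = -Σ p(x) log p(x).

For P = (1/6, 7/30, 11/30, 7/30):
H = -1/6 × log_10(1/6) -7/30 × log_10(7/30) -11/30 × log_10(11/30) -7/30 × log_10(7/30)
H = 0.5844 dits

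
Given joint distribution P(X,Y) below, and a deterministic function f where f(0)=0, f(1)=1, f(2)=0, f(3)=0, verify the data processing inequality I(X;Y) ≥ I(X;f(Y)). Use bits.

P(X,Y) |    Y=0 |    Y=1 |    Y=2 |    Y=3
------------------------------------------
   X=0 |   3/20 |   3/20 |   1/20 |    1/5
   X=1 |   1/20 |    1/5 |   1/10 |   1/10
I(X;Y) = 0.0725, I(X;f(Y)) = 0.0231, inequality holds: 0.0725 ≥ 0.0231

Data Processing Inequality: For any Markov chain X → Y → Z, we have I(X;Y) ≥ I(X;Z).

Here Z = f(Y) is a deterministic function of Y, forming X → Y → Z.

Original I(X;Y) = 0.0725 bits

After applying f:
P(X,Z) where Z=f(Y):
- P(X,Z=0) = P(X,Y=0) + P(X,Y=2) + P(X,Y=3)
- P(X,Z=1) = P(X,Y=1)

I(X;Z) = I(X;f(Y)) = 0.0231 bits

Verification: 0.0725 ≥ 0.0231 ✓

Information cannot be created by processing; the function f can only lose information about X.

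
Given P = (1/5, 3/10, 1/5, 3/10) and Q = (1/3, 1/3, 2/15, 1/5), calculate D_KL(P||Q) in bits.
0.0995 bits

KL divergence: D_KL(P||Q) = Σ p(x) log(p(x)/q(x))

Computing term by term:
  x=0: 1/5 × log_2[(1/5)/(1/3)] = 1/5 × -0.7370 = -0.1474
  x=1: 3/10 × log_2[(3/10)/(1/3)] = 3/10 × -0.1520 = -0.0456
  x=2: 1/5 × log_2[(1/5)/(2/15)] = 1/5 × 0.5850 = 0.1170
  x=3: 3/10 × log_2[(3/10)/(1/5)] = 3/10 × 0.5850 = 0.1755

D_KL(P||Q) = 0.0995 bits

Note: KL divergence is always non-negative and equals 0 iff P = Q.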